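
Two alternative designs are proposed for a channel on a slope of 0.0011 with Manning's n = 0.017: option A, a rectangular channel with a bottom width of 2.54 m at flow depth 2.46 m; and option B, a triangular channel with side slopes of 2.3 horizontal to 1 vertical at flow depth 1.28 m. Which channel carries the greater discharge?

Channel A: Flow area A = b·y = 2.54 × 2.46 = 6.248 m². Wetted perimeter P = b + 2y = 2.54 + 2×2.46 = 7.46 m. Hydraulic radius R = A/P = 6.248/7.46 = 0.8376 m. Q_A = (1/0.017)·6.248·0.8376^(2/3)·√0.0011 = 10.83 m³/s.
Channel B: For a triangular section with side slope z = 2.3: A = zy² = 2.3×1.28² = 3.768 m²; P = 2y√(1+z²) = 2×1.28×2.508 = 6.42 m. Hydraulic radius R = A/P = 3.768/6.42 = 0.5869 m. Q_B = (1/0.017)·3.768·0.5869^(2/3)·√0.0011 = 5.154 m³/s.
Q_A = 10.83 m³/s vs Q_B = 5.154 m³/s, so channel A carries more.

channel A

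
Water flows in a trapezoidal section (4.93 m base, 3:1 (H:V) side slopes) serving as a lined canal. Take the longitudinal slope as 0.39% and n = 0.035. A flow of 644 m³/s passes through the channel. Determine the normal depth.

Manning's equation rearranged: A R^(2/3) = nQ / (1·√S) = 0.035 × 644 / (√0.0039) = 360.9.
Try y = 7.3 m: A R^(2/3) = 479.7 — high.
Try y = 4.84 m: A R^(2/3) = 180.2 — low.
Try y = 6.49 m: A R^(2/3) = 361.2 — close enough.

y_n = 6.49 m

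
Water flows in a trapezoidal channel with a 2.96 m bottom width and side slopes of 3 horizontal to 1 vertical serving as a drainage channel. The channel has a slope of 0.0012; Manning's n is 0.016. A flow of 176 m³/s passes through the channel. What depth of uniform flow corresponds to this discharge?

Manning's equation rearranged: A R^(2/3) = nQ / (1·√S) = 0.016 × 176 / (√0.0012) = 81.29.
Trying y = 3.07 m: A R^(2/3) = 52.58 — short.
Trying y = 3.69 m: A R^(2/3) = 81.32 — matches.

y_n = 3.69 m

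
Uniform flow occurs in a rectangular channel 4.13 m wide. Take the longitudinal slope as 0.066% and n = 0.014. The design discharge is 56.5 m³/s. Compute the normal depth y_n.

y_n = 5.66 m

Manning's equation rearranged: A R^(2/3) = nQ / (1·√S) = 0.014 × 56.5 / (√0.00066) = 30.79.
Trying y = 6.55 m: A R^(2/3) = 36.54 — too large.
Trying y = 4.14 m: A R^(2/3) = 21.17 — too small.
Trying y = 5.66 m: A R^(2/3) = 30.81 — matches.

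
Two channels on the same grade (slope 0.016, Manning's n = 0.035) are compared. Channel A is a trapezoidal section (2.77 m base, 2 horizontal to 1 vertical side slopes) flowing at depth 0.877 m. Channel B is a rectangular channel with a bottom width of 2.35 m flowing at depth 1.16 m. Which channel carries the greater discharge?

Channel A: With bottom width b = 2.77 m and side slope z = 2: A = (b + zy)y = (2.77 + 2×0.877)×0.877 = 3.968 m²; P = b + 2y√(1+z²) = 2.77 + 2×0.877×2.236 = 6.692 m. Hydraulic radius R = A/P = 3.968/6.692 = 0.5929 m. Q_A = (1/0.035)·3.968·0.5929^(2/3)·√0.016 = 10.12 m³/s.
Channel B: Flow area A = b·y = 2.35 × 1.16 = 2.726 m². Wetted perimeter P = b + 2y = 2.35 + 2×1.16 = 4.67 m. Hydraulic radius R = A/P = 2.726/4.67 = 0.5837 m. Q_B = (1/0.035)·2.726·0.5837^(2/3)·√0.016 = 6.881 m³/s.
Q_A = 10.12 m³/s vs Q_B = 6.881 m³/s, so channel A carries more.

channel A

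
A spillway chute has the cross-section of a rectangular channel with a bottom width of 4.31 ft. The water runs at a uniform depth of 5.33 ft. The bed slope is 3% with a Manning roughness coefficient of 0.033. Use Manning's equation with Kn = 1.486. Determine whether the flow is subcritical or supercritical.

Flow area A = b·y = 4.31 × 5.33 = 22.97 ft². Wetted perimeter P = b + 2y = 4.31 + 2×5.33 = 14.97 ft.
Hydraulic radius R = A/P = 22.97/14.97 = 1.535 ft.
V = (1.486/n) R^(2/3) √S = (1.486/0.033) × 1.535^(2/3) × √0.03 = 10.38 ft/s. Hydraulic depth D_h = A/T = 22.97/4.31 = 5.33 ft.
Froude number Fr = V/√(g·D_h) = 10.38/√(32.2×5.33) = 0.792, which is less than 1, so the flow is subcritical.

subcritical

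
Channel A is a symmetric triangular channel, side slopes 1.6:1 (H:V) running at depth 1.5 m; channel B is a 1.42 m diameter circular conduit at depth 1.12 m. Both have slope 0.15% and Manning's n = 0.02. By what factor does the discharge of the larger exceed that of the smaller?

Channel A: For a triangular section with side slope z = 1.6: A = zy² = 1.6×1.5² = 3.6 m²; P = 2y√(1+z²) = 2×1.5×1.887 = 5.66 m. Hydraulic radius R = A/P = 3.6/5.66 = 0.636 m. Q_A = (1/0.02)·3.6·0.636^(2/3)·√0.0015 = 5.156 m³/s.
Channel B: For a circular section of diameter D = 1.42 m at depth y = 1.12 m, the central angle is θ = 2 arccos(1 − 2y/D) = 4.373 rad. Then A = (D²/8)(θ − sin θ) = 1.34 m² and P = Dθ/2 = 3.105 m. Hydraulic radius R = A/P = 1.34/3.105 = 0.4315 m. Q_B = (1/0.02)·1.34·0.4315^(2/3)·√0.0015 = 1.482 m³/s.
The larger discharge is 5.156 m³/s and the smaller is 1.482 m³/s; the ratio is 3.48.

3.48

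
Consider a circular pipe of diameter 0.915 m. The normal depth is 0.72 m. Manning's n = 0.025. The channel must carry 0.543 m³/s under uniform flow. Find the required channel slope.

S = 0.0033

For a circular section of diameter D = 0.915 m at depth y = 0.72 m, the central angle is θ = 2 arccos(1 − 2y/D) = 4.364 rad. Then A = (D²/8)(θ − sin θ) = 0.555 m² and P = Dθ/2 = 1.996 m.
Hydraulic radius R = A/P = 0.555/1.996 = 0.278 m.
From Manning's equation, S = [nQ / (1 A R^(2/3))]² = [0.025 × 0.543 / (1 × 0.555 × 0.278^(2/3))]² = 0.0033.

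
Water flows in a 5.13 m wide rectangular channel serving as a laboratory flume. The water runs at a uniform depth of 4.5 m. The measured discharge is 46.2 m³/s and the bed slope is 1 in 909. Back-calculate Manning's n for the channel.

Flow area A = b·y = 5.13 × 4.5 = 23.09 m². Wetted perimeter P = b + 2y = 5.13 + 2×4.5 = 14.13 m.
Hydraulic radius R = A/P = 23.09/14.13 = 1.634 m.
Rearranging Manning's equation: n = (1/Q) A R^(2/3) S^(1/2) = (1/46.2) × 23.09 × 1.634^(2/3) × √0.0011 = 0.023.

n = 0.023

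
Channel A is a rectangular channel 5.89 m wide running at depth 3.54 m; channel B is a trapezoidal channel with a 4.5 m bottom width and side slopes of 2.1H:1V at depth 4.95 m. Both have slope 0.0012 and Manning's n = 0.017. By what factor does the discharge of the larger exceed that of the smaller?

Channel A: Flow area A = b·y = 5.89 × 3.54 = 20.85 m². Wetted perimeter P = b + 2y = 5.89 + 2×3.54 = 12.97 m. Hydraulic radius R = A/P = 20.85/12.97 = 1.608 m. Q_A = (1/0.017)·20.85·1.608^(2/3)·√0.0012 = 58.31 m³/s.
Channel B: With bottom width b = 4.5 m and side slope z = 2.1: A = (b + zy)y = (4.5 + 2.1×4.95)×4.95 = 73.73 m²; P = b + 2y√(1+z²) = 4.5 + 2×4.95×2.326 = 27.53 m. Hydraulic radius R = A/P = 73.73/27.53 = 2.678 m. Q_B = (1/0.017)·73.73·2.678^(2/3)·√0.0012 = 289.8 m³/s.
The larger discharge is 289.8 m³/s and the smaller is 58.31 m³/s; the ratio is 4.97.

4.97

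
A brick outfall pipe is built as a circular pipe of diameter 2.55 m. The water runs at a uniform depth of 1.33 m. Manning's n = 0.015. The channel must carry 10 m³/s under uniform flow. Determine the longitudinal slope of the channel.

S = 0.00546

For a circular section of diameter D = 2.55 m at depth y = 1.33 m, the central angle is θ = 2 arccos(1 − 2y/D) = 3.228 rad. Then A = (D²/8)(θ − sin θ) = 2.694 m² and P = Dθ/2 = 4.116 m.
Hydraulic radius R = A/P = 2.694/4.116 = 0.6545 m.
From Manning's equation, S = [nQ / (1 A R^(2/3))]² = [0.015 × 10 / (1 × 2.694 × 0.6545^(2/3))]² = 0.00546.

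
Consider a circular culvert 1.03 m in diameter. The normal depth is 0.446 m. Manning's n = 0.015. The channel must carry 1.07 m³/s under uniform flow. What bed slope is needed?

S = 0.015

For a circular section of diameter D = 1.03 m at depth y = 0.446 m, the central angle is θ = 2 arccos(1 − 2y/D) = 2.873 rad. Then A = (D²/8)(θ − sin θ) = 0.3458 m² and P = Dθ/2 = 1.48 m.
Hydraulic radius R = A/P = 0.3458/1.48 = 0.2337 m.
From Manning's equation, S = [nQ / (1 A R^(2/3))]² = [0.015 × 1.07 / (1 × 0.3458 × 0.2337^(2/3))]² = 0.015.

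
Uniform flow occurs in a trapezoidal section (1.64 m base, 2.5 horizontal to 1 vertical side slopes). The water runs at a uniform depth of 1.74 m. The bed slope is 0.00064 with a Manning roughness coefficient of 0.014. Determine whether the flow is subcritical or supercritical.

subcritical

With bottom width b = 1.64 m and side slope z = 2.5: A = (b + zy)y = (1.64 + 2.5×1.74)×1.74 = 10.42 m²; P = b + 2y√(1+z²) = 1.64 + 2×1.74×2.693 = 11.01 m.
Hydraulic radius R = A/P = 10.42/11.01 = 0.9466 m.
V = (1/n) R^(2/3) √S = (1/0.014) × 0.9466^(2/3) × √0.00064 = 1.742 m/s. Hydraulic depth D_h = A/T = 10.42/10.34 = 1.008 m.
Froude number Fr = V/√(g·D_h) = 1.742/√(9.81×1.008) = 0.554, which is less than 1, so the flow is subcritical.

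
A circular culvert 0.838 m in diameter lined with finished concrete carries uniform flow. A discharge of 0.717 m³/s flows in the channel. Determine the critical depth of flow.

At critical depth, Q² T / (g A³) = 1, i.e. A³/T = Q²/g = 0.717²/9.81 = 0.0524.
Trying y = 0.588 m: A³/T = 0.09217 — over.
Trying y = 0.397 m: A³/T = 0.02037 — short.
Trying y = 0.508 m: A³/T = 0.05226 — ≈ 0.0524.

y_c = 0.508 m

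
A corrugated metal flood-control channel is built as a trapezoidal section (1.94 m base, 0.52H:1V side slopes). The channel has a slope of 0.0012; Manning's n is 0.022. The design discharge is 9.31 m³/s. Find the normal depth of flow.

Manning's equation rearranged: A R^(2/3) = nQ / (1·√S) = 0.022 × 9.31 / (√0.0012) = 5.913.
Trying y = 1.73 m: A R^(2/3) = 4.378 — low.
Trying y = 2.3 m: A R^(2/3) = 7.272 — high.
Trying y = 2.05 m: A R^(2/3) = 5.91 — close enough.

y_n = 2.05 m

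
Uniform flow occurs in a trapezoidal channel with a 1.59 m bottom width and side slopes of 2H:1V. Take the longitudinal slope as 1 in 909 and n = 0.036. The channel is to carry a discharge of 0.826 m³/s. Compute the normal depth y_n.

Manning's equation rearranged: A R^(2/3) = nQ / (1·√S) = 0.036 × 0.826 / (√0.0011) = 0.8965.
Try y = 0.696 m: A R^(2/3) = 1.203 — over.
Try y = 0.472 m: A R^(2/3) = 0.5633 — short.
Try y = 0.6 m: A R^(2/3) = 0.8962 — matches.

y_n = 0.6 m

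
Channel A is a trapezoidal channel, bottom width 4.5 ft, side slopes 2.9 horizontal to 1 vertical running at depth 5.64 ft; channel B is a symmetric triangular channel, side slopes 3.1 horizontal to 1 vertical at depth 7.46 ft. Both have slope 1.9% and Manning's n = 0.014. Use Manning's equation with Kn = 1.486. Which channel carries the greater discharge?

Channel A: With bottom width b = 4.5 ft and side slope z = 2.9: A = (b + zy)y = (4.5 + 2.9×5.64)×5.64 = 117.6 ft²; P = b + 2y√(1+z²) = 4.5 + 2×5.64×3.068 = 39.1 ft. Hydraulic radius R = A/P = 117.6/39.1 = 3.008 ft. Q_A = (1.486/0.014)·117.6·3.008^(2/3)·√0.019 = 3586 ft³/s.
Channel B: For a triangular section with side slope z = 3.1: A = zy² = 3.1×7.46² = 172.5 ft²; P = 2y√(1+z²) = 2×7.46×3.257 = 48.6 ft. Hydraulic radius R = A/P = 172.5/48.6 = 3.55 ft. Q_B = (1.486/0.014)·172.5·3.55^(2/3)·√0.019 = 5874 ft³/s.
Q_A = 3586 ft³/s vs Q_B = 5874 ft³/s, so channel B carries more.

channel B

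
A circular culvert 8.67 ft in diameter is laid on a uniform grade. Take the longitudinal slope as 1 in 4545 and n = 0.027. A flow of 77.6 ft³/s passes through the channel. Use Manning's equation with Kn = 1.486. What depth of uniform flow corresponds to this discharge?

Manning's equation rearranged: A R^(2/3) = nQ / (1.486·√S) = 0.027 × 77.6 / (1.486 × √0.00022) = 95.05.
At y = 5.28 ft: A R^(2/3) = 67.95 — short.
At y = 8.06 ft: A R^(2/3) = 106.3 — over.
At y = 6.82 ft: A R^(2/3) = 95.02 — matches.

y_n = 6.82 ft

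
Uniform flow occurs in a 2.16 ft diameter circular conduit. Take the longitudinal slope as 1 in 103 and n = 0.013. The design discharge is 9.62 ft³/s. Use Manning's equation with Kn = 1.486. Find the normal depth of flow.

y_n = 0.884 ft

Manning's equation rearranged: A R^(2/3) = nQ / (1.486·√S) = 0.013 × 9.62 / (1.486 × √0.009709) = 0.8541.
At y = 1.06 ft: A R^(2/3) = 1.177 — high.
At y = 0.884 ft: A R^(2/3) = 0.8538 — ≈ 0.8541.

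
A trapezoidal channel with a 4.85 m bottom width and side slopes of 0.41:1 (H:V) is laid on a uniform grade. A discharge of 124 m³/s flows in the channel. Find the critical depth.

At critical depth, Q² T / (g A³) = 1, i.e. A³/T = Q²/g = 124²/9.81 = 1567.
Try y = 4.27 m: A³/T = 2681 — high.
Try y = 3.64 m: A³/T = 1570 — ≈ 1567.

y_c = 3.64 m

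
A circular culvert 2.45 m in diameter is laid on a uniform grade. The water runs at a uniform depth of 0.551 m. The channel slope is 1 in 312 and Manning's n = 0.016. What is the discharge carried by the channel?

For a circular section of diameter D = 2.45 m at depth y = 0.551 m, the central angle is θ = 2 arccos(1 − 2y/D) = 1.976 rad. Then A = (D²/8)(θ − sin θ) = 0.7935 m² and P = Dθ/2 = 2.421 m.
Hydraulic radius R = A/P = 0.7935/2.421 = 0.3277 m.
Manning's equation: Q = (1/n) A R^(2/3) S^(1/2) = (1/0.016) × 0.7935 × 0.3277^(2/3) × 0.003205^(1/2) = 1.33 m³/s.

Q = 1.33 m³/s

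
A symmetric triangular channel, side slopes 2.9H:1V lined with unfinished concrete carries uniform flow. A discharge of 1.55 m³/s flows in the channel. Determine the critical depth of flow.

At critical depth, Q² T / (g A³) = 1, i.e. A³/T = Q²/g = 1.55²/9.81 = 0.2449.
At y = 0.415 m: A³/T = 0.05176 — low.
At y = 0.633 m: A³/T = 0.4274 — high.
At y = 0.566 m: A³/T = 0.2443 — matches.

y_c = 0.566 m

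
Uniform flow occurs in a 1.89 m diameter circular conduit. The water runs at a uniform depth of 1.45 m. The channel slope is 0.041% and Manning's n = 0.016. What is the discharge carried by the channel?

Q = 2.02 m³/s

For a circular section of diameter D = 1.89 m at depth y = 1.45 m, the central angle is θ = 2 arccos(1 − 2y/D) = 4.269 rad. Then A = (D²/8)(θ − sin θ) = 2.31 m² and P = Dθ/2 = 4.034 m.
Hydraulic radius R = A/P = 2.31/4.034 = 0.5725 m.
Manning's equation: Q = (1/n) A R^(2/3) S^(1/2) = (1/0.016) × 2.31 × 0.5725^(2/3) × 0.00041^(1/2) = 2.02 m³/s.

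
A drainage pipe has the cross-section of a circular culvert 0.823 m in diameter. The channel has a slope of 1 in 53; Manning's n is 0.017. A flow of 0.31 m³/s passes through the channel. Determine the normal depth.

y_n = 0.254 m

Manning's equation rearranged: A R^(2/3) = nQ / (1·√S) = 0.017 × 0.31 / (√0.01887) = 0.03837.
Trying y = 0.223 m: A R^(2/3) = 0.02977 — too small.
Trying y = 0.28 m: A R^(2/3) = 0.04621 — too large.
Trying y = 0.254 m: A R^(2/3) = 0.03835 — matches.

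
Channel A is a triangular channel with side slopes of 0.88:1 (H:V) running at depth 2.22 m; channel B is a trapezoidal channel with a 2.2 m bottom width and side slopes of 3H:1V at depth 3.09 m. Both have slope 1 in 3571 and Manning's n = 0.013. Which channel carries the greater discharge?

channel B

Channel A: For a triangular section with side slope z = 0.88: A = zy² = 0.88×2.22² = 4.337 m²; P = 2y√(1+z²) = 2×2.22×1.332 = 5.914 m. Hydraulic radius R = A/P = 4.337/5.914 = 0.7333 m. Q_A = (1/0.013)·4.337·0.7333^(2/3)·√0.00028 = 4.54 m³/s.
Channel B: With bottom width b = 2.2 m and side slope z = 3: A = (b + zy)y = (2.2 + 3×3.09)×3.09 = 35.44 m²; P = b + 2y√(1+z²) = 2.2 + 2×3.09×3.162 = 21.74 m. Hydraulic radius R = A/P = 35.44/21.74 = 1.63 m. Q_B = (1/0.013)·35.44·1.63^(2/3)·√0.00028 = 63.19 m³/s.
Q_A = 4.54 m³/s vs Q_B = 63.19 m³/s, so channel B carries more.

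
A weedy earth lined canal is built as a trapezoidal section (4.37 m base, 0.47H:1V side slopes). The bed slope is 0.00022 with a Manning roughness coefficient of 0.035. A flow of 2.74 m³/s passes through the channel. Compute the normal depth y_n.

y_n = 1.36 m

Manning's equation rearranged: A R^(2/3) = nQ / (1·√S) = 0.035 × 2.74 / (√0.00022) = 6.466.
At y = 1.54 m: A R^(2/3) = 7.892 — too large.
At y = 1.16 m: A R^(2/3) = 5.005 — too small.
At y = 1.36 m: A R^(2/3) = 6.461 — matches.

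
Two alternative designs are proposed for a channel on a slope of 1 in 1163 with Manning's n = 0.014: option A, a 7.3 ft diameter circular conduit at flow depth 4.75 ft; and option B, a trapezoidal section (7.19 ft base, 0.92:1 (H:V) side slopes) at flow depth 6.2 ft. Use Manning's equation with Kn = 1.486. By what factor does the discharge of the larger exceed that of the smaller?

3.76

Channel A: For a circular section of diameter D = 7.3 ft at depth y = 4.75 ft, the central angle is θ = 2 arccos(1 − 2y/D) = 3.754 rad. Then A = (D²/8)(θ − sin θ) = 28.83 ft² and P = Dθ/2 = 13.7 ft. Hydraulic radius R = A/P = 28.83/13.7 = 2.104 ft. Q_A = (1.486/0.014)·28.83·2.104^(2/3)·√0.0008598 = 147.4 ft³/s.
Channel B: With bottom width b = 7.19 ft and side slope z = 0.92: A = (b + zy)y = (7.19 + 0.92×6.2)×6.2 = 79.94 ft²; P = b + 2y√(1+z²) = 7.19 + 2×6.2×1.359 = 24.04 ft. Hydraulic radius R = A/P = 79.94/24.04 = 3.325 ft. Q_B = (1.486/0.014)·79.94·3.325^(2/3)·√0.0008598 = 554.3 ft³/s.
The larger discharge is 554.3 ft³/s and the smaller is 147.4 ft³/s; the ratio is 3.76.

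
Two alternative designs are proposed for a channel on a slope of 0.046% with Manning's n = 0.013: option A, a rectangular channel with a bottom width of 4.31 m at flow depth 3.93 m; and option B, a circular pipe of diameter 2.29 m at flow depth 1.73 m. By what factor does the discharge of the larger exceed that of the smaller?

8.09

Channel A: Flow area A = b·y = 4.31 × 3.93 = 16.94 m². Wetted perimeter P = b + 2y = 4.31 + 2×3.93 = 12.17 m. Hydraulic radius R = A/P = 16.94/12.17 = 1.392 m. Q_A = (1/0.013)·16.94·1.392^(2/3)·√0.00046 = 34.84 m³/s.
Channel B: For a circular section of diameter D = 2.29 m at depth y = 1.73 m, the central angle is θ = 2 arccos(1 − 2y/D) = 4.214 rad. Then A = (D²/8)(θ − sin θ) = 3.338 m² and P = Dθ/2 = 4.825 m. Hydraulic radius R = A/P = 3.338/4.825 = 0.6918 m. Q_B = (1/0.013)·3.338·0.6918^(2/3)·√0.00046 = 4.308 m³/s.
The larger discharge is 34.84 m³/s and the smaller is 4.308 m³/s; the ratio is 8.09.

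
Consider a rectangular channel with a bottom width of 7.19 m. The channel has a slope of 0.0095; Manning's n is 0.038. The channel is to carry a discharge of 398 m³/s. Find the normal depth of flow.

Manning's equation rearranged: A R^(2/3) = nQ / (1·√S) = 0.038 × 398 / (√0.0095) = 155.2.
Try y = 9.67 m: A R^(2/3) = 132.2 — short.
Try y = 13.7 m: A R^(2/3) = 197.9 — over.
Try y = 11.1 m: A R^(2/3) = 155.3 — ≈ 155.2.

y_n = 11.1 m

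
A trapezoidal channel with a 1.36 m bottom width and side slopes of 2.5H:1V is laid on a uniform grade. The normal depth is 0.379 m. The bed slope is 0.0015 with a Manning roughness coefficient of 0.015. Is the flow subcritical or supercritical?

subcritical

With bottom width b = 1.36 m and side slope z = 2.5: A = (b + zy)y = (1.36 + 2.5×0.379)×0.379 = 0.8745 m²; P = b + 2y√(1+z²) = 1.36 + 2×0.379×2.693 = 3.401 m.
Hydraulic radius R = A/P = 0.8745/3.401 = 0.2571 m.
V = (1/n) R^(2/3) √S = (1/0.015) × 0.2571^(2/3) × √0.0015 = 1.044 m/s. Hydraulic depth D_h = A/T = 0.8745/3.255 = 0.2687 m.
Froude number Fr = V/√(g·D_h) = 1.044/√(9.81×0.2687) = 0.643, which is less than 1, so the flow is subcritical.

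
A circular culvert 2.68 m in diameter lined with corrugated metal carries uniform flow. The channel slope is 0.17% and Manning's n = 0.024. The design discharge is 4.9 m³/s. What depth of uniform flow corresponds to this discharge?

y_n = 1.59 m

Manning's equation rearranged: A R^(2/3) = nQ / (1·√S) = 0.024 × 4.9 / (√0.0017) = 2.852.
At y = 2.01 m: A R^(2/3) = 3.939 — too large.
At y = 1.35 m: A R^(2/3) = 2.187 — too small.
At y = 1.59 m: A R^(2/3) = 2.852 — close enough.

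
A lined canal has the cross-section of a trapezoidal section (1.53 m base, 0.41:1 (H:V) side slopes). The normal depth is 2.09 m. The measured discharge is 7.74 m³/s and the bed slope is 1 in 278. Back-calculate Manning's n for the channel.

n = 0.034

With bottom width b = 1.53 m and side slope z = 0.41: A = (b + zy)y = (1.53 + 0.41×2.09)×2.09 = 4.989 m²; P = b + 2y√(1+z²) = 1.53 + 2×2.09×1.081 = 6.048 m.
Hydraulic radius R = A/P = 4.989/6.048 = 0.8249 m.
Rearranging Manning's equation: n = (1/Q) A R^(2/3) S^(1/2) = (1/7.74) × 4.989 × 0.8249^(2/3) × √0.003597 = 0.034.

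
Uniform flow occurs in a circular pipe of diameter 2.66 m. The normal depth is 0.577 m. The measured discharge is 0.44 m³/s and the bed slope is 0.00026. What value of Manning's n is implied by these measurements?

For a circular section of diameter D = 2.66 m at depth y = 0.577 m, the central angle is θ = 2 arccos(1 − 2y/D) = 1.938 rad. Then A = (D²/8)(θ − sin θ) = 0.8885 m² and P = Dθ/2 = 2.577 m.
Hydraulic radius R = A/P = 0.8885/2.577 = 0.3447 m.
Rearranging Manning's equation: n = (1/Q) A R^(2/3) S^(1/2) = (1/0.44) × 0.8885 × 0.3447^(2/3) × √0.00026 = 0.016.

n = 0.016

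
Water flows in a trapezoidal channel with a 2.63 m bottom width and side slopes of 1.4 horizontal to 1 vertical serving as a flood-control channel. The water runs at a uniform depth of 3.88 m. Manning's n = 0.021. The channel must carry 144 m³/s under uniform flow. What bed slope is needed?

With bottom width b = 2.63 m and side slope z = 1.4: A = (b + zy)y = (2.63 + 1.4×3.88)×3.88 = 31.28 m²; P = b + 2y√(1+z²) = 2.63 + 2×3.88×1.72 = 15.98 m.
Hydraulic radius R = A/P = 31.28/15.98 = 1.957 m.
From Manning's equation, S = [nQ / (1 A R^(2/3))]² = [0.021 × 144 / (1 × 31.28 × 1.957^(2/3))]² = 0.00382.

S = 0.00382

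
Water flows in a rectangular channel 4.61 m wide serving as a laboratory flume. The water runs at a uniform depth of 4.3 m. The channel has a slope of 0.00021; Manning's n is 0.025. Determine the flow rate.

Flow area A = b·y = 4.61 × 4.3 = 19.82 m². Wetted perimeter P = b + 2y = 4.61 + 2×4.3 = 13.21 m.
Hydraulic radius R = A/P = 19.82/13.21 = 1.501 m.
Manning's equation: Q = (1/n) A R^(2/3) S^(1/2) = (1/0.025) × 19.82 × 1.501^(2/3) × 0.00021^(1/2) = 15.1 m³/s.

Q = 15.1 m³/s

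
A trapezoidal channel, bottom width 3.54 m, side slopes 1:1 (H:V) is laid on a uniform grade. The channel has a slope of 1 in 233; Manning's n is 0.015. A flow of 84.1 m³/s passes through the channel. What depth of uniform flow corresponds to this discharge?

Manning's equation rearranged: A R^(2/3) = nQ / (1·√S) = 0.015 × 84.1 / (√0.004292) = 19.26.
Trying y = 3.09 m: A R^(2/3) = 28.82 — high.
Trying y = 2.12 m: A R^(2/3) = 13.99 — low.
Trying y = 2.51 m: A R^(2/3) = 19.25 — ≈ 19.26.

y_n = 2.51 m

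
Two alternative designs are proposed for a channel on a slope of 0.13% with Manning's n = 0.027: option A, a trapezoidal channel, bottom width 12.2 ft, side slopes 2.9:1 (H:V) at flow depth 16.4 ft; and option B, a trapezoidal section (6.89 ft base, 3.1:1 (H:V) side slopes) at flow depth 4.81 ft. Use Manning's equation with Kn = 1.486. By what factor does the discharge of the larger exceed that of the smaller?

20.2

Channel A: With bottom width b = 12.2 ft and side slope z = 2.9: A = (b + zy)y = (12.2 + 2.9×16.4)×16.4 = 980.1 ft²; P = b + 2y√(1+z²) = 12.2 + 2×16.4×3.068 = 112.8 ft. Hydraulic radius R = A/P = 980.1/112.8 = 8.687 ft. Q_A = (1.486/0.027)·980.1·8.687^(2/3)·√0.0013 = 8219 ft³/s.
Channel B: With bottom width b = 6.89 ft and side slope z = 3.1: A = (b + zy)y = (6.89 + 3.1×4.81)×4.81 = 104.9 ft²; P = b + 2y√(1+z²) = 6.89 + 2×4.81×3.257 = 38.23 ft. Hydraulic radius R = A/P = 104.9/38.23 = 2.743 ft. Q_B = (1.486/0.027)·104.9·2.743^(2/3)·√0.0013 = 407.8 ft³/s.
The larger discharge is 8219 ft³/s and the smaller is 407.8 ft³/s; the ratio is 20.2.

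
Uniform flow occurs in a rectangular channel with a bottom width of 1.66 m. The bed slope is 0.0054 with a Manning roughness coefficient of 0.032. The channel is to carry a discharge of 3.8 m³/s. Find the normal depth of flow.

Manning's equation rearranged: A R^(2/3) = nQ / (1·√S) = 0.032 × 3.8 / (√0.0054) = 1.655.
At y = 1.05 m: A R^(2/3) = 1.044 — low.
At y = 1.7 m: A R^(2/3) = 1.912 — high.
At y = 1.51 m: A R^(2/3) = 1.653 — matches.

y_n = 1.51 m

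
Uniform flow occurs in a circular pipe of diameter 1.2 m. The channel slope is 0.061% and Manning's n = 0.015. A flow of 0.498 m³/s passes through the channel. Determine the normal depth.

Manning's equation rearranged: A R^(2/3) = nQ / (1·√S) = 0.015 × 0.498 / (√0.00061) = 0.3025.
Trying y = 0.835 m: A R^(2/3) = 0.421 — over.
Trying y = 0.538 m: A R^(2/3) = 0.2097 — short.
Trying y = 0.668 m: A R^(2/3) = 0.3027 — ≈ 0.3025.

y_n = 0.668 m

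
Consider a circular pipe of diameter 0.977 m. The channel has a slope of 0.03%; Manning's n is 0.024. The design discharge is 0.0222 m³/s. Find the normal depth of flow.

y_n = 0.214 m

Manning's equation rearranged: A R^(2/3) = nQ / (1·√S) = 0.024 × 0.0222 / (√0.0003) = 0.03076.
Try y = 0.177 m: A R^(2/3) = 0.02098 — short.
Try y = 0.214 m: A R^(2/3) = 0.03082 — ≈ 0.03076.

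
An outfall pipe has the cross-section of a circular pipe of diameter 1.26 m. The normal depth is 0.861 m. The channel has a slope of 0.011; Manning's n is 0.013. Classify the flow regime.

supercritical

For a circular section of diameter D = 1.26 m at depth y = 0.861 m, the central angle is θ = 2 arccos(1 − 2y/D) = 3.892 rad. Then A = (D²/8)(θ − sin θ) = 0.9078 m² and P = Dθ/2 = 2.452 m.
Hydraulic radius R = A/P = 0.9078/2.452 = 0.3702 m.
V = (1/n) R^(2/3) √S = (1/0.013) × 0.3702^(2/3) × √0.011 = 4.16 m/s. Hydraulic depth D_h = A/T = 0.9078/1.172 = 0.7745 m.
Froude number Fr = V/√(g·D_h) = 4.16/√(9.81×0.7745) = 1.51, which is greater than 1, so the flow is supercritical.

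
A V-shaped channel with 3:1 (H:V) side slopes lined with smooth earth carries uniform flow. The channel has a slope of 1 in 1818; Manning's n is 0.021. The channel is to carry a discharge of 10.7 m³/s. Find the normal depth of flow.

Manning's equation rearranged: A R^(2/3) = nQ / (1·√S) = 0.021 × 10.7 / (√0.0005501) = 9.581.
Trying y = 2.24 m: A R^(2/3) = 15.67 — over.
Trying y = 1.59 m: A R^(2/3) = 6.284 — short.
Trying y = 1.86 m: A R^(2/3) = 9.547 — matches.

y_n = 1.86 m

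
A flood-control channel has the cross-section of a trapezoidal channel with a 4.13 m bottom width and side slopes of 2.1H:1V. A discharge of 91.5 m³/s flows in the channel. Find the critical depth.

y_c = 2.48 m

At critical depth, Q² T / (g A³) = 1, i.e. A³/T = Q²/g = 91.5²/9.81 = 853.4.
Trying y = 2.71 m: A³/T = 1215 — over.
Trying y = 1.83 m: A³/T = 262.9 — short.
Trying y = 2.48 m: A³/T = 853.8 — close enough.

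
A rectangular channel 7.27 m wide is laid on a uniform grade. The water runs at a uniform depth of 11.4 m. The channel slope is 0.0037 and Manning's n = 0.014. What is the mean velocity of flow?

Flow area A = b·y = 7.27 × 11.4 = 82.88 m². Wetted perimeter P = b + 2y = 7.27 + 2×11.4 = 30.07 m.
Hydraulic radius R = A/P = 82.88/30.07 = 2.756 m.
From Manning's equation, V = (1/n) R^(2/3) S^(1/2) = (1/0.014) × 2.756^(2/3) × 0.0037^(1/2) = 8.54 m/s.

V = 8.54 m/s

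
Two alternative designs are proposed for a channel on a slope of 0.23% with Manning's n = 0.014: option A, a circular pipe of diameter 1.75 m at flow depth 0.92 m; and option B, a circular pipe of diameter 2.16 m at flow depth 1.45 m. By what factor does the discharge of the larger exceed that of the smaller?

Channel A: For a circular section of diameter D = 1.75 m at depth y = 0.92 m, the central angle is θ = 2 arccos(1 − 2y/D) = 3.244 rad. Then A = (D²/8)(θ − sin θ) = 1.281 m² and P = Dθ/2 = 2.839 m. Hydraulic radius R = A/P = 1.281/2.839 = 0.4514 m. Q_A = (1/0.014)·1.281·0.4514^(2/3)·√0.0023 = 2.583 m³/s.
Channel B: For a circular section of diameter D = 2.16 m at depth y = 1.45 m, the central angle is θ = 2 arccos(1 − 2y/D) = 3.841 rad. Then A = (D²/8)(θ − sin θ) = 2.615 m² and P = Dθ/2 = 4.148 m. Hydraulic radius R = A/P = 2.615/4.148 = 0.6305 m. Q_B = (1/0.014)·2.615·0.6305^(2/3)·√0.0023 = 6.588 m³/s.
The larger discharge is 6.588 m³/s and the smaller is 2.583 m³/s; the ratio is 2.55.

2.55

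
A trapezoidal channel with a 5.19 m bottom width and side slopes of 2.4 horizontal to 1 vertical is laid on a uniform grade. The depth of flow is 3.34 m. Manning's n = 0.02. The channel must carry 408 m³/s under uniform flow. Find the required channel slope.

With bottom width b = 5.19 m and side slope z = 2.4: A = (b + zy)y = (5.19 + 2.4×3.34)×3.34 = 44.11 m²; P = b + 2y√(1+z²) = 5.19 + 2×3.34×2.6 = 22.56 m.
Hydraulic radius R = A/P = 44.11/22.56 = 1.955 m.
From Manning's equation, S = [nQ / (1 A R^(2/3))]² = [0.02 × 408 / (1 × 44.11 × 1.955^(2/3))]² = 0.014.

S = 0.014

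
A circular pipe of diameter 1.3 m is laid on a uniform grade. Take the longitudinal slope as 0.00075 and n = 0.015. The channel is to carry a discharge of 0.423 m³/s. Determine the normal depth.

Manning's equation rearranged: A R^(2/3) = nQ / (1·√S) = 0.015 × 0.423 / (√0.00075) = 0.2317.
Trying y = 0.66 m: A R^(2/3) = 0.3219 — high.
Trying y = 0.387 m: A R^(2/3) = 0.121 — low.
Trying y = 0.547 m: A R^(2/3) = 0.2318 — close enough.

y_n = 0.547 m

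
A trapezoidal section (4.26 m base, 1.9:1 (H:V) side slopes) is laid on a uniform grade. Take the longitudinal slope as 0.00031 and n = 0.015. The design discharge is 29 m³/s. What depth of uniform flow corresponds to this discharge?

Manning's equation rearranged: A R^(2/3) = nQ / (1·√S) = 0.015 × 29 / (√0.00031) = 24.71.
At y = 1.75 m: A R^(2/3) = 14.38 — low.
At y = 2.9 m: A R^(2/3) = 40.28 — high.
At y = 2.29 m: A R^(2/3) = 24.67 — ≈ 24.71.

y_n = 2.29 m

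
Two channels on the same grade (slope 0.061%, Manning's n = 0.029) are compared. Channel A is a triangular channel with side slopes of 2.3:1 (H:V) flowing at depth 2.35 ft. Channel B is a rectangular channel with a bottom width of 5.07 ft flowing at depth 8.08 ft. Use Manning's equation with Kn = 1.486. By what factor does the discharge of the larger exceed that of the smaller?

Channel A: For a triangular section with side slope z = 2.3: A = zy² = 2.3×2.35² = 12.7 ft²; P = 2y√(1+z²) = 2×2.35×2.508 = 11.79 ft. Hydraulic radius R = A/P = 12.7/11.79 = 1.078 ft. Q_A = (1.486/0.029)·12.7·1.078^(2/3)·√0.00061 = 16.9 ft³/s.
Channel B: Flow area A = b·y = 5.07 × 8.08 = 40.97 ft². Wetted perimeter P = b + 2y = 5.07 + 2×8.08 = 21.23 ft. Hydraulic radius R = A/P = 40.97/21.23 = 1.93 ft. Q_B = (1.486/0.029)·40.97·1.93^(2/3)·√0.00061 = 80.36 ft³/s.
The larger discharge is 80.36 ft³/s and the smaller is 16.9 ft³/s; the ratio is 4.76.

4.76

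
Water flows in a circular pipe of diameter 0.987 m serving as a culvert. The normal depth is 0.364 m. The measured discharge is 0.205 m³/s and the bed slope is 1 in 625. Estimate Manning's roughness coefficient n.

n = 0.017

For a circular section of diameter D = 0.987 m at depth y = 0.364 m, the central angle is θ = 2 arccos(1 − 2y/D) = 2.611 rad. Then A = (D²/8)(θ − sin θ) = 0.2562 m² and P = Dθ/2 = 1.288 m.
Hydraulic radius R = A/P = 0.2562/1.288 = 0.1989 m.
Rearranging Manning's equation: n = (1/Q) A R^(2/3) S^(1/2) = (1/0.205) × 0.2562 × 0.1989^(2/3) × √0.0016 = 0.017.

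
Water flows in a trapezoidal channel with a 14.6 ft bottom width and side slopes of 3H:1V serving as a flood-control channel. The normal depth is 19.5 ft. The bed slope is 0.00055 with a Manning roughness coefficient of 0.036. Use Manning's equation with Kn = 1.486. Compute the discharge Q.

With bottom width b = 14.6 ft and side slope z = 3: A = (b + zy)y = (14.6 + 3×19.5)×19.5 = 1425 ft²; P = b + 2y√(1+z²) = 14.6 + 2×19.5×3.162 = 137.9 ft.
Hydraulic radius R = A/P = 1425/137.9 = 10.33 ft.
Manning's equation: Q = (1.486/n) A R^(2/3) S^(1/2) = (1.486/0.036) × 1425 × 10.33^(2/3) × 0.00055^(1/2) = 6550 ft³/s.

Q = 6550 ft³/s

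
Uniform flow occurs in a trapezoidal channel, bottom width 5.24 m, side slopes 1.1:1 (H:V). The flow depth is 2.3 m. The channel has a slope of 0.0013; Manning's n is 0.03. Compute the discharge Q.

Q = 27.9 m³/s

With bottom width b = 5.24 m and side slope z = 1.1: A = (b + zy)y = (5.24 + 1.1×2.3)×2.3 = 17.87 m²; P = b + 2y√(1+z²) = 5.24 + 2×2.3×1.487 = 12.08 m.
Hydraulic radius R = A/P = 17.87/12.08 = 1.48 m.
Manning's equation: Q = (1/n) A R^(2/3) S^(1/2) = (1/0.03) × 17.87 × 1.48^(2/3) × 0.0013^(1/2) = 27.9 m³/s.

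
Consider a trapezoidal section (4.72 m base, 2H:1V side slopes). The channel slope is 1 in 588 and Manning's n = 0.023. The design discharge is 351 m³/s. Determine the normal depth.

y_n = 5.74 m

Manning's equation rearranged: A R^(2/3) = nQ / (1·√S) = 0.023 × 351 / (√0.001701) = 195.8.
Try y = 4.35 m: A R^(2/3) = 105.1 — short.
Try y = 6.67 m: A R^(2/3) = 277 — over.
Try y = 5.74 m: A R^(2/3) = 196 — ≈ 195.8.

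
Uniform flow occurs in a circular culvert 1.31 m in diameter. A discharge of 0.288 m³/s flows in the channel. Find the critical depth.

At critical depth, Q² T / (g A³) = 1, i.e. A³/T = Q²/g = 0.288²/9.81 = 0.008455.
Try y = 0.237 m: A³/T = 0.004551 — low.
Try y = 0.278 m: A³/T = 0.008505 — matches.

y_c = 0.278 m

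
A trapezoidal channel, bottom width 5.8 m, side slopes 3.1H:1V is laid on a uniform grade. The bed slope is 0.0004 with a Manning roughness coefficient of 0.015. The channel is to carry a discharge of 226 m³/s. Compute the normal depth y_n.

Manning's equation rearranged: A R^(2/3) = nQ / (1·√S) = 0.015 × 226 / (√0.0004) = 169.5.
Try y = 5.04 m: A R^(2/3) = 214.2 — high.
Try y = 3.47 m: A R^(2/3) = 91.89 — low.
Try y = 4.55 m: A R^(2/3) = 169.3 — close enough.

y_n = 4.55 m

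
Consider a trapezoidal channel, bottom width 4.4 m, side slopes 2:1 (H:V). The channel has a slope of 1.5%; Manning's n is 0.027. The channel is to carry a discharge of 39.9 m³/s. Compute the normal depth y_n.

y_n = 1.33 m

Manning's equation rearranged: A R^(2/3) = nQ / (1·√S) = 0.027 × 39.9 / (√0.015) = 8.796.
Try y = 1.08 m: A R^(2/3) = 5.939 — too small.
Try y = 1.33 m: A R^(2/3) = 8.801 — close enough.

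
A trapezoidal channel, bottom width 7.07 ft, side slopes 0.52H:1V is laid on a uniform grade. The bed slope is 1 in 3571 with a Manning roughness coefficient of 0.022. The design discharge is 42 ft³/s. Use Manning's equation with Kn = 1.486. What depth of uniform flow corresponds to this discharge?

y_n = 2.9 ft

Manning's equation rearranged: A R^(2/3) = nQ / (1.486·√S) = 0.022 × 42 / (1.486 × √0.00028) = 37.16.
Try y = 2.54 ft: A R^(2/3) = 29.95 — too small.
Try y = 2.9 ft: A R^(2/3) = 37.19 — matches.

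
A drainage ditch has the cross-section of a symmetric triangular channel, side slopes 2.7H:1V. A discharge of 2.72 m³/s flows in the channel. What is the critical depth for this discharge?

y_c = 0.73 m

At critical depth, Q² T / (g A³) = 1, i.e. A³/T = Q²/g = 2.72²/9.81 = 0.7542.
At y = 0.877 m: A³/T = 1.891 — high.
At y = 0.637 m: A³/T = 0.3823 — low.
At y = 0.73 m: A³/T = 0.7556 — matches.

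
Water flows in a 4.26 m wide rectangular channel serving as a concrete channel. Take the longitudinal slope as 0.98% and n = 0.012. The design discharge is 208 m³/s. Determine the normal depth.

y_n = 4.61 m

Manning's equation rearranged: A R^(2/3) = nQ / (1·√S) = 0.012 × 208 / (√0.0098) = 25.21.
Try y = 5.44 m: A R^(2/3) = 30.78 — high.
Try y = 4.61 m: A R^(2/3) = 25.24 — close enough.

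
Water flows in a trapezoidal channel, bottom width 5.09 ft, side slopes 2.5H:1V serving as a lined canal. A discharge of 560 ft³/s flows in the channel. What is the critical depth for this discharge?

y_c = 4.1 ft

At critical depth, Q² T / (g A³) = 1, i.e. A³/T = Q²/g = 560²/32.2 = 9739.
Trying y = 4.78 ft: A³/T = 18640 — high.
Trying y = 3.65 ft: A³/T = 5984 — low.
Trying y = 4.1 ft: A³/T = 9722 — matches.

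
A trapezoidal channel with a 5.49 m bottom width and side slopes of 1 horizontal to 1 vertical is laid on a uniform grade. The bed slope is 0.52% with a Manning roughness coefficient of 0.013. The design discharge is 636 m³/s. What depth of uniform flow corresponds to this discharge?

Manning's equation rearranged: A R^(2/3) = nQ / (1·√S) = 0.013 × 636 / (√0.0052) = 114.7.
Try y = 6.44 m: A R^(2/3) = 168.3 — over.
Try y = 4.42 m: A R^(2/3) = 79.27 — short.
Try y = 5.33 m: A R^(2/3) = 114.7 — matches.

y_n = 5.33 m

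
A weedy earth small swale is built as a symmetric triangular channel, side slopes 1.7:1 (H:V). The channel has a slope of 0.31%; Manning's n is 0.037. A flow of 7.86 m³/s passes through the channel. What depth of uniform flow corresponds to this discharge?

Manning's equation rearranged: A R^(2/3) = nQ / (1·√S) = 0.037 × 7.86 / (√0.0031) = 5.223.
Try y = 1.44 m: A R^(2/3) = 2.565 — low.
Try y = 1.88 m: A R^(2/3) = 5.222 — matches.

y_n = 1.88 m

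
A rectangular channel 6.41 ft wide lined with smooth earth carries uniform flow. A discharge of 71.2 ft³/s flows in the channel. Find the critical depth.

For a rectangular channel, critical depth y_c = (q²/g)^(1/3) where q = Q/b = 71.2/6.41 = 11.11 ft²/s.
So y_c = (11.11²/32.2)^(1/3) = 1.56 ft.

y_c = 1.56 ft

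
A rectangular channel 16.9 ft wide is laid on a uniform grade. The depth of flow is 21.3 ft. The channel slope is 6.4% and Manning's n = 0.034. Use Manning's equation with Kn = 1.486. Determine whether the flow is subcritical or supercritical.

supercritical

Flow area A = b·y = 16.9 × 21.3 = 360 ft². Wetted perimeter P = b + 2y = 16.9 + 2×21.3 = 59.5 ft.
Hydraulic radius R = A/P = 360/59.5 = 6.05 ft.
V = (1.486/n) R^(2/3) √S = (1.486/0.034) × 6.05^(2/3) × √0.064 = 36.71 ft/s. Hydraulic depth D_h = A/T = 360/16.9 = 21.3 ft.
Froude number Fr = V/√(g·D_h) = 36.71/√(32.2×21.3) = 1.4, which is greater than 1, so the flow is supercritical.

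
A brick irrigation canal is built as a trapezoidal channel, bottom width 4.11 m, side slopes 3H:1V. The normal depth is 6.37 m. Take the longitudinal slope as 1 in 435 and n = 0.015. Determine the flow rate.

With bottom width b = 4.11 m and side slope z = 3: A = (b + zy)y = (4.11 + 3×6.37)×6.37 = 147.9 m²; P = b + 2y√(1+z²) = 4.11 + 2×6.37×3.162 = 44.4 m.
Hydraulic radius R = A/P = 147.9/44.4 = 3.332 m.
Manning's equation: Q = (1/n) A R^(2/3) S^(1/2) = (1/0.015) × 147.9 × 3.332^(2/3) × 0.002299^(1/2) = 1050 m³/s.

Q = 1050 m³/s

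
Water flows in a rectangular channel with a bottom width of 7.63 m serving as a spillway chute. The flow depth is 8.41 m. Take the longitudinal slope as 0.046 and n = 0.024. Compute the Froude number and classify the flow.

Flow area A = b·y = 7.63 × 8.41 = 64.17 m². Wetted perimeter P = b + 2y = 7.63 + 2×8.41 = 24.45 m.
Hydraulic radius R = A/P = 64.17/24.45 = 2.624 m.
V = (1/n) R^(2/3) √S = (1/0.024) × 2.624^(2/3) × √0.046 = 17 m/s. Hydraulic depth D_h = A/T = 64.17/7.63 = 8.41 m.
Froude number Fr = V/√(g·D_h) = 17/√(9.81×8.41) = 1.87, which is greater than 1, so the flow is supercritical.

supercritical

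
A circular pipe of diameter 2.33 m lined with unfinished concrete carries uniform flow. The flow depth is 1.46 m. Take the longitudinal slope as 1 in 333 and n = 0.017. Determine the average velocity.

V = 2.45 m/s

For a circular section of diameter D = 2.33 m at depth y = 1.46 m, the central angle is θ = 2 arccos(1 − 2y/D) = 3.654 rad. Then A = (D²/8)(θ − sin θ) = 2.812 m² and P = Dθ/2 = 4.256 m.
Hydraulic radius R = A/P = 2.812/4.256 = 0.6606 m.
From Manning's equation, V = (1/n) R^(2/3) S^(1/2) = (1/0.017) × 0.6606^(2/3) × 0.003003^(1/2) = 2.45 m/s.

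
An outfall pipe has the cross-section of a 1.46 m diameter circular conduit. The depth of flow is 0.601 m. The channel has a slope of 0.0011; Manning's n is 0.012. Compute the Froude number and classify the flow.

subcritical

For a circular section of diameter D = 1.46 m at depth y = 0.601 m, the central angle is θ = 2 arccos(1 − 2y/D) = 2.786 rad. Then A = (D²/8)(θ − sin θ) = 0.6497 m² and P = Dθ/2 = 2.034 m.
Hydraulic radius R = A/P = 0.6497/2.034 = 0.3194 m.
V = (1/n) R^(2/3) √S = (1/0.012) × 0.3194^(2/3) × √0.0011 = 1.292 m/s. Hydraulic depth D_h = A/T = 0.6497/1.437 = 0.4521 m.
Froude number Fr = V/√(g·D_h) = 1.292/√(9.81×0.4521) = 0.613, which is less than 1, so the flow is subcritical.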